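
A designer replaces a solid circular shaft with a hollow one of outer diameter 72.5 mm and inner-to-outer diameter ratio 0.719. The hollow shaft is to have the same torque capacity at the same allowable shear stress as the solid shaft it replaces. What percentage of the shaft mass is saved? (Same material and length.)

Equal τ_max and T ⇒ the solid shaft needs d_s³ = d_o³(1−k⁴), so d_s = 72.5·(1−0.719⁴)^(1/3) = 65.36 mm.
Area ratio A_h/A_s = d_o²(1−k²)/d_s² = (1−k²)/(1−k⁴)^(2/3) = 0.5943.
Mass saving = 1 − 0.5943 = 40.6 %.

40.6 %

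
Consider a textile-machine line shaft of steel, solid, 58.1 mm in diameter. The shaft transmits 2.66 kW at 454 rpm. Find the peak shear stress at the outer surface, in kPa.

1450 kPa

ω = 2π·454/60 = 47.54 rad/s, so T = P/ω = 2.66×10³ / 47.54 = 55.95 N·m.
J = πd⁴/32 = π(0.0581)⁴/32 = 1.119×10^-6 m⁴.
τ_max = T·r/J = 55.95 × 0.0290 / 1.119×10^-6 = 1.453×10^6 Pa.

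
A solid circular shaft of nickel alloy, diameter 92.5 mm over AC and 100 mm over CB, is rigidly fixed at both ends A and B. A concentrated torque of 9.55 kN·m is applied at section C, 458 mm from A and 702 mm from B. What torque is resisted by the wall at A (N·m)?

Compatibility: T_A·a/J_AC = T_B·b/J_CB with T_A + T_B = T₀.
J_AC = 7.19×10^-6 m⁴, J_CB = 9.82×10^-6 m⁴, so T_A = T₀·(J_AC/a)/((J_AC/a)+(J_CB/b)) = 5050 N·m, T_B = 4500 N·m.

5050 N·m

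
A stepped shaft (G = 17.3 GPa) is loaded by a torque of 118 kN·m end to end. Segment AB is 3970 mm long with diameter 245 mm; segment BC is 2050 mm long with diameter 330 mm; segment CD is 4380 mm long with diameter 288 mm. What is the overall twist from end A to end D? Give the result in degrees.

7.61°

J_AB = π(0.245)⁴/32 = 3.54×10^-4 m⁴; J_BC = π(0.330)⁴/32 = 1.16×10^-3 m⁴; J_CD = π(0.288)⁴/32 = 6.75×10^-4 m⁴.
θ = (T/G)·Σ L_i/J_i = (118000/17.3×10⁹)·(3.97/3.54×10^-4 + 2.05/1.16×10^-3 + 4.38/6.75×10^-4) = 0.1328 rad.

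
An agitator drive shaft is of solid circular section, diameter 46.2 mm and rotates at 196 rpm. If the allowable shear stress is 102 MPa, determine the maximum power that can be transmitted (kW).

40.5 kW

J = πd⁴/32 = π(0.0462)⁴/32 = 4.473×10^-7 m⁴.
T_max = τ_allow·J/r = 1.02×10^8 × 4.473×10^-7 / 0.0231 = 1975 N·m.
ω = 2π·196/60 = 20.53 rad/s, so P_max = T_max·ω = 4.054×10^4 W.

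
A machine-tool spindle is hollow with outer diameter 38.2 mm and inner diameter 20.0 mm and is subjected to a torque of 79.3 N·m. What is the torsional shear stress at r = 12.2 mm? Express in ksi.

J = π(d_o⁴ − d_i⁴)/32 = π(0.0382⁴ − 0.0200⁴)/32 = 1.933×10^-7 m⁴.
Shear stress varies linearly with radius: τ = T·r/J = 79.30 × 0.0122 / 1.933×10^-7 = 5.004×10^6 Pa.

0.726 ksi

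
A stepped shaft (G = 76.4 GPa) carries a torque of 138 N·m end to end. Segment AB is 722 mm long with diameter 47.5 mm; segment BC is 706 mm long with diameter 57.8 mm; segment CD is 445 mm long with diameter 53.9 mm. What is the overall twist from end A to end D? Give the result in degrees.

J_AB = π(0.0475)⁴/32 = 5.00×10^-7 m⁴; J_BC = π(0.0578)⁴/32 = 1.10×10^-6 m⁴; J_CD = π(0.0539)⁴/32 = 8.29×10^-7 m⁴.
θ = (T/G)·Σ L_i/J_i = (138.0/76.4×10⁹)·(0.722/5.00×10^-7 + 0.706/1.10×10^-6 + 0.445/8.29×10^-7) = 4.743×10^-3 rad.

0.272°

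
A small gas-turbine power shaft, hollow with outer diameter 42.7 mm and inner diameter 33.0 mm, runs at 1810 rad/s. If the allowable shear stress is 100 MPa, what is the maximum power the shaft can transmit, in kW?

J = π(d_o⁴ − d_i⁴)/32 = π(0.0427⁴ − 0.0330⁴)/32 = 2.099×10^-7 m⁴.
T_max = τ_allow·J/r = 1.00×10^8 × 2.099×10^-7 / 0.0214 = 983.3 N·m.
ω = 1810 rad/s, so P_max = T_max·ω = 1.780×10^6 W.

1780 kW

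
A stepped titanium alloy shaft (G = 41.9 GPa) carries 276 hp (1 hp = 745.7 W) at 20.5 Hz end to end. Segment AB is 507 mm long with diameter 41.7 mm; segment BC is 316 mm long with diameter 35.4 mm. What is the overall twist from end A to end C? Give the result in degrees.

8.21°

ω = 2π·20.5 = 128.8 rad/s, so T = P/ω = 276×745.7 / 128.8 = 1598 N·m.
J_AB = π(0.0417)⁴/32 = 2.97×10^-7 m⁴; J_BC = π(0.0354)⁴/32 = 1.54×10^-7 m⁴.
θ = (T/G)·Σ L_i/J_i = (1598/41.9×10⁹)·(0.507/2.97×10^-7 + 0.316/1.54×10^-7) = 0.1433 rad.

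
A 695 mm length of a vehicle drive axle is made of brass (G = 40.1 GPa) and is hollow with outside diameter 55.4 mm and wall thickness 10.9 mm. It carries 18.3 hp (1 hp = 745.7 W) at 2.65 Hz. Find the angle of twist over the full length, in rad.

0.0178 rad

ω = 2π·2.65 = 16.65 rad/s, so T = P/ω = 18.3×745.7 / 16.65 = 819.6 N·m.
J = π(d_o⁴ − d_i⁴)/32 = π(0.0554⁴ − 0.0336⁴)/32 = 7.997×10^-7 m⁴.
θ = T·L/(G·J) = 819.6 × 0.695 / (40.1×10⁹ × 7.997×10^-7) = 0.01776 rad.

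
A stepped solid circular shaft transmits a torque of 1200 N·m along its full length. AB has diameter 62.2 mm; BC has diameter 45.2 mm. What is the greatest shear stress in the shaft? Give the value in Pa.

Under the same torque, τ_max = 16T/(πd³) is largest where d is smallest — segment BC (d = 45.2 mm).
τ_max = 16·1200/(π·(0.0452)³) = 6.618×10^7 Pa.

6.62e7 Pa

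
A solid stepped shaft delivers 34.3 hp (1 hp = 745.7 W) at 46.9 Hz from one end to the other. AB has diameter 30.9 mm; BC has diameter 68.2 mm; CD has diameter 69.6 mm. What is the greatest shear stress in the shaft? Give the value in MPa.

ω = 2π·46.9 = 294.7 rad/s, so T = P/ω = 34.3×745.7 / 294.7 = 86.80 N·m.
Under the same torque, τ_max = 16T/(πd³) is largest where d is smallest — segment AB (d = 30.9 mm).
τ_max = 16·86.80/(π·(0.0309)³) = 1.498×10^7 Pa.

15.0 MPa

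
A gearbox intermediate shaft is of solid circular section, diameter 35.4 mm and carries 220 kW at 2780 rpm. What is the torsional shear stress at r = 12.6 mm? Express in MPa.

ω = 2π·2780/60 = 291.1 rad/s, so T = P/ω = 220×10³ / 291.1 = 755.7 N·m.
J = πd⁴/32 = π(0.0354)⁴/32 = 1.542×10^-7 m⁴.
Shear stress varies linearly with radius: τ = T·r/J = 755.7 × 0.0126 / 1.542×10^-7 = 6.176×10^7 Pa.

61.8 MPa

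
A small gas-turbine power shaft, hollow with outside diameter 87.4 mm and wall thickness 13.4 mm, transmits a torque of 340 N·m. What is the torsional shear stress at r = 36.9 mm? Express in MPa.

J = π(d_o⁴ − d_i⁴)/32 = π(0.0874⁴ − 0.0606⁴)/32 = 4.405×10^-6 m⁴.
Shear stress varies linearly with radius: τ = T·r/J = 340.0 × 0.0369 / 4.405×10^-6 = 2.848×10^6 Pa.

2.85 MPa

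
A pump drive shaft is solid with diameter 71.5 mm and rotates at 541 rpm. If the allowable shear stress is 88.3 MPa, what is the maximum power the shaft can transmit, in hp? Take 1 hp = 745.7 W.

481 hp

J = πd⁴/32 = π(0.0715)⁴/32 = 2.566×10^-6 m⁴.
T_max = τ_allow·J/r = 8.83×10^7 × 2.566×10^-6 / 0.0357 = 6337 N·m.
ω = 2π·541/60 = 56.65 rad/s, so P_max = T_max·ω = 3.590×10^5 W.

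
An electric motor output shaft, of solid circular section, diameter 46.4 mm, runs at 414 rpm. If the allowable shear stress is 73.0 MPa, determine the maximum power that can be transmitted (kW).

J = πd⁴/32 = π(0.0464)⁴/32 = 4.551×10^-7 m⁴.
T_max = τ_allow·J/r = 7.30×10^7 × 4.551×10^-7 / 0.0232 = 1432 N·m.
ω = 2π·414/60 = 43.35 rad/s, so P_max = T_max·ω = 6.208×10^4 W.

62.1 kW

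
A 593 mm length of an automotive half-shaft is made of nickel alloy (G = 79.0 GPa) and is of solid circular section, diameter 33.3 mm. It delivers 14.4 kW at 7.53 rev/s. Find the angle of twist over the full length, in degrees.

1.08°

ω = 2π·7.53 = 47.31 rad/s, so T = P/ω = 14.4×10³ / 47.31 = 304.4 N·m.
J = πd⁴/32 = π(0.0333)⁴/32 = 1.207×10^-7 m⁴.
θ = T·L/(G·J) = 304.4 × 0.593 / (79.0×10⁹ × 1.207×10^-7) = 0.01893 rad.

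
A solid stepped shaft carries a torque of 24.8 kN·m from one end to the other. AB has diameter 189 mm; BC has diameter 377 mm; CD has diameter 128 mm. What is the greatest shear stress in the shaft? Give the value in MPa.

Under the same torque, τ_max = 16T/(πd³) is largest where d is smallest — segment CD (d = 128 mm).
τ_max = 16·24800/(π·(0.128)³) = 6.023×10^7 Pa.

60.2 MPa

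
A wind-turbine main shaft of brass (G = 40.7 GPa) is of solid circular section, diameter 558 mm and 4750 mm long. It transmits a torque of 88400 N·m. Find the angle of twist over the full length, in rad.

0.00108 rad

J = πd⁴/32 = π(0.558)⁴/32 = 9.518×10^-3 m⁴.
θ = T·L/(G·J) = 88400 × 4.75 / (40.7×10⁹ × 9.518×10^-3) = 1.084×10^-3 rad.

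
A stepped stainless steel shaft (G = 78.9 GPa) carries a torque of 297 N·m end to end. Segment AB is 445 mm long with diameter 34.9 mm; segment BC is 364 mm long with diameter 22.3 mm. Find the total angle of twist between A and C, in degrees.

3.89°

J_AB = π(0.0349)⁴/32 = 1.46×10^-7 m⁴; J_BC = π(0.0223)⁴/32 = 2.43×10^-8 m⁴.
θ = (T/G)·Σ L_i/J_i = (297.0/78.9×10⁹)·(0.445/1.46×10^-7 + 0.364/2.43×10^-8) = 0.06794 rad.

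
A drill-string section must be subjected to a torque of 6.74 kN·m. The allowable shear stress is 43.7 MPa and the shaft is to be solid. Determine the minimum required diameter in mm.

For a solid shaft τ_max = 16T/(πd³), so d = (16T/(π τ_allow))^(1/3) = (16·6740/(π·4.37×10^7))^(1/3) = 0.09227 m.

92.3 mm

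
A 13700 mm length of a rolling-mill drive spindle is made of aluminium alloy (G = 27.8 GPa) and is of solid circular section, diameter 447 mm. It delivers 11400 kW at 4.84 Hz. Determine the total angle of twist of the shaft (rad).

ω = 2π·4.84 = 30.41 rad/s, so T = P/ω = 11400×10³ / 30.41 = 374900 N·m.
J = πd⁴/32 = π(0.447)⁴/32 = 3.919×10^-3 m⁴.
θ = T·L/(G·J) = 374900 × 13.7 / (27.8×10⁹ × 3.919×10^-3) = 0.04713 rad.

0.0471 rad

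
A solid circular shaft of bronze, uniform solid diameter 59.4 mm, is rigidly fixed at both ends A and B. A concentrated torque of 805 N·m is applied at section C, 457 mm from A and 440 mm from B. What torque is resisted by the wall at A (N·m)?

With uniform GJ and both ends fixed, compatibility θ_AC = θ_CB gives T_A·a = T_B·b, together with T_A + T_B = T₀.
T_A = T₀·b/(a+b) = 805.0·440/897.0 = 394.9 N·m; T_B = 410.1 N·m.

395 N·m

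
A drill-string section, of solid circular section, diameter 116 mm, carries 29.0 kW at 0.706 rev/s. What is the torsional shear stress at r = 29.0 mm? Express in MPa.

ω = 2π·0.706 = 4.436 rad/s, so T = P/ω = 29.0×10³ / 4.436 = 6538 N·m.
J = πd⁴/32 = π(0.116)⁴/32 = 1.778×10^-5 m⁴.
Shear stress varies linearly with radius: τ = T·r/J = 6538 × 0.0290 / 1.778×10^-5 = 1.067×10^7 Pa.

10.7 MPa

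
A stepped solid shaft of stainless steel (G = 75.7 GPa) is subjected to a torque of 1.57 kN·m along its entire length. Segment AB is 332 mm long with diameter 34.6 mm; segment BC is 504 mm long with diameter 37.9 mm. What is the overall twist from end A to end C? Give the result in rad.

0.101 rad

J_AB = π(0.0346)⁴/32 = 1.41×10^-7 m⁴; J_BC = π(0.0379)⁴/32 = 2.03×10^-7 m⁴.
θ = (T/G)·Σ L_i/J_i = (1570/75.7×10⁹)·(0.332/1.41×10^-7 + 0.504/2.03×10^-7) = 0.1005 rad.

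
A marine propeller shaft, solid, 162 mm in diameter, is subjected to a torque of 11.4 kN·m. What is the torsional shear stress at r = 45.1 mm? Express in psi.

J = πd⁴/32 = π(0.162)⁴/32 = 6.762×10^-5 m⁴.
Shear stress varies linearly with radius: τ = T·r/J = 11400 × 0.0451 / 6.762×10^-5 = 7.604×10^6 Pa.

1100 psi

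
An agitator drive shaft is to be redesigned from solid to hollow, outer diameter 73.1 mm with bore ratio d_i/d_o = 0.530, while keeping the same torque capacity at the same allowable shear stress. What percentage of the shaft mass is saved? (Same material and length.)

24.0 %

Equal τ_max and T ⇒ the solid shaft needs d_s³ = d_o³(1−k⁴), so d_s = 73.1·(1−0.530⁴)^(1/3) = 71.12 mm.
Area ratio A_h/A_s = d_o²(1−k²)/d_s² = (1−k²)/(1−k⁴)^(2/3) = 0.7596.
Mass saving = 1 − 0.7596 = 24.0 %.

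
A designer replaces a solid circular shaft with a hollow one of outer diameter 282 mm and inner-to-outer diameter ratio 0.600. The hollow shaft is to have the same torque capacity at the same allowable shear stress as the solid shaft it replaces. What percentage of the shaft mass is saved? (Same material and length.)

29.8 %

Equal τ_max and T ⇒ the solid shaft needs d_s³ = d_o³(1−k⁴), so d_s = 282·(1−0.600⁴)^(1/3) = 269.2 mm.
Area ratio A_h/A_s = d_o²(1−k²)/d_s² = (1−k²)/(1−k⁴)^(2/3) = 0.7020.
Mass saving = 1 − 0.7020 = 29.8 %.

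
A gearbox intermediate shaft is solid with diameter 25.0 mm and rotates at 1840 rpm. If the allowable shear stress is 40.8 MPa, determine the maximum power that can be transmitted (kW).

J = πd⁴/32 = π(0.0250)⁴/32 = 3.835×10^-8 m⁴.
T_max = τ_allow·J/r = 4.08×10^7 × 3.835×10^-8 / 0.0125 = 125.2 N·m.
ω = 2π·1840/60 = 192.7 rad/s, so P_max = T_max·ω = 2.412×10^4 W.

24.1 kW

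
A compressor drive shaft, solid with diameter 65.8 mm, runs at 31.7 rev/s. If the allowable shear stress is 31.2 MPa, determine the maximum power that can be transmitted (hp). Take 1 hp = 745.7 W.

466 hp

J = πd⁴/32 = π(0.0658)⁴/32 = 1.840×10^-6 m⁴.
T_max = τ_allow·J/r = 3.12×10^7 × 1.840×10^-6 / 0.0329 = 1745 N·m.
ω = 2π·31.7 = 199.2 rad/s, so P_max = T_max·ω = 3.476×10^5 W.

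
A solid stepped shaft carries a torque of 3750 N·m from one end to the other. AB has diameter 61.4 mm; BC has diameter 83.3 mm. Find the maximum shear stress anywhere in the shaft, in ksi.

Under the same torque, τ_max = 16T/(πd³) is largest where d is smallest — segment AB (d = 61.4 mm).
τ_max = 16·3750/(π·(0.0614)³) = 8.251×10^7 Pa.

12.0 ksi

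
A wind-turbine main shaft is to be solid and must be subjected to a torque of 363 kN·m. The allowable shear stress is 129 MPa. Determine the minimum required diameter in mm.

For a solid shaft τ_max = 16T/(πd³), so d = (16T/(π τ_allow))^(1/3) = (16·363000/(π·1.29×10^8))^(1/3) = 0.2429 m.

243 mm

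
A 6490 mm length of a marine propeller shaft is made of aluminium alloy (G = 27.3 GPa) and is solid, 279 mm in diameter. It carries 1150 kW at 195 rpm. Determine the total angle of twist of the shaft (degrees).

1.29°

ω = 2π·195/60 = 20.42 rad/s, so T = P/ω = 1150×10³ / 20.42 = 56320 N·m.
J = πd⁴/32 = π(0.279)⁴/32 = 5.949×10^-4 m⁴.
θ = T·L/(G·J) = 56320 × 6.49 / (27.3×10⁹ × 5.949×10^-4) = 0.02251 rad.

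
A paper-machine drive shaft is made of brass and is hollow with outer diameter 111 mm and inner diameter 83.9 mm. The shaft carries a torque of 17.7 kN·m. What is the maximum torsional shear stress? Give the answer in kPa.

97900 kPa

J = π(d_o⁴ − d_i⁴)/32 = π(0.111⁴ − 0.0839⁴)/32 = 1.004×10^-5 m⁴.
τ_max = T·r/J = 17700 × 0.0555 / 1.004×10^-5 = 9.785×10^7 Pa.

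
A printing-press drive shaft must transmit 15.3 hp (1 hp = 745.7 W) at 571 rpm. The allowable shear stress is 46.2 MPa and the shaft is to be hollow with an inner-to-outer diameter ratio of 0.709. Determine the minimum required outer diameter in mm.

30.4 mm

ω = 2π·571/60 = 59.79 rad/s, so T = P/ω = 15.3×745.7 / 59.79 = 190.8 N·m.
For a hollow shaft with d_i/d_o = 0.709: τ_max = 16T/(π d_o³ (1−k⁴)), so d_o = [16T/(π τ_allow (1−k⁴))]^(1/3) = [16·190.8/(π·4.62×10^7·0.7473)]^(1/3) = 0.03042 m.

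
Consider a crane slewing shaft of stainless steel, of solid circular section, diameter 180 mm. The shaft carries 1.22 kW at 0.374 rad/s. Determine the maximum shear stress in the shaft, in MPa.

2.85 MPa

ω = 0.374 rad/s, so T = P/ω = 1.22×10³ / 0.3740 = 3262 N·m.
J = πd⁴/32 = π(0.180)⁴/32 = 1.031×10^-4 m⁴.
τ_max = T·r/J = 3262 × 0.0900 / 1.031×10^-4 = 2.849×10^6 Pa.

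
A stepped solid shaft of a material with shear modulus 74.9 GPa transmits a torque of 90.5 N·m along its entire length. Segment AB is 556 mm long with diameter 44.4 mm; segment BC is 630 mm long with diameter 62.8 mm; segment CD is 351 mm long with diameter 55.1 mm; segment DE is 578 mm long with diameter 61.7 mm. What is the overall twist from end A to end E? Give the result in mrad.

J_AB = π(0.0444)⁴/32 = 3.82×10^-7 m⁴; J_BC = π(0.0628)⁴/32 = 1.53×10^-6 m⁴; J_CD = π(0.0551)⁴/32 = 9.05×10^-7 m⁴; J_DE = π(0.0617)⁴/32 = 1.42×10^-6 m⁴.
θ = (T/G)·Σ L_i/J_i = (90.50/74.9×10⁹)·(0.556/3.82×10^-7 + 0.630/1.53×10^-6 + 0.351/9.05×10^-7 + 0.578/1.42×10^-6) = 3.219×10^-3 rad.

3.22 mrad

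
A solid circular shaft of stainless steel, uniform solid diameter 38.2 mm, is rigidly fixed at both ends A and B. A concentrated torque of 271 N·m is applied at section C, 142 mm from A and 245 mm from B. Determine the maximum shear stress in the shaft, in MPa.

With uniform GJ and both ends fixed, compatibility θ_AC = θ_CB gives T_A·a = T_B·b, together with T_A + T_B = T₀.
T_A = T₀·b/(a+b) = 271.0·245/387.0 = 171.6 N·m; T_B = 99.44 N·m.
τ in each portion: τ_AC = 1.57×10^7 Pa, τ_CB = 9.09×10^6 Pa; maximum is in AC.
τ_max = T_AC·r/J = 171.6·0.0191/2.09×10^-7 = 1.567×10^7 Pa.

15.7 MPa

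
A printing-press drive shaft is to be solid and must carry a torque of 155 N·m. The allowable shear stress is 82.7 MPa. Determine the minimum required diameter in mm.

For a solid shaft τ_max = 16T/(πd³), so d = (16T/(π τ_allow))^(1/3) = (16·155.0/(π·8.27×10^7))^(1/3) = 0.02121 m.

21.2 mm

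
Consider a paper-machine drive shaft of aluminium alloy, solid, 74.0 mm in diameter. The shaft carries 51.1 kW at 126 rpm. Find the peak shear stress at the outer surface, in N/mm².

ω = 2π·126/60 = 13.19 rad/s, so T = P/ω = 51.1×10³ / 13.19 = 3873 N·m.
J = πd⁴/32 = π(0.0740)⁴/32 = 2.944×10^-6 m⁴.
τ_max = T·r/J = 3873 × 0.0370 / 2.944×10^-6 = 4.867×10^7 Pa.

48.7 N/mm²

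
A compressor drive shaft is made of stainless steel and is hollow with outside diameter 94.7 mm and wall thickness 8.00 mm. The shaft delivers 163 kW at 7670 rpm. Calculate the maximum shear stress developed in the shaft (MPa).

ω = 2π·7670/60 = 803.2 rad/s, so T = P/ω = 163×10³ / 803.2 = 202.9 N·m.
J = π(d_o⁴ − d_i⁴)/32 = π(0.0947⁴ − 0.0787⁴)/32 = 4.130×10^-6 m⁴.
τ_max = T·r/J = 202.9 × 0.0474 / 4.130×10^-6 = 2.327×10^6 Pa.

2.33 MPa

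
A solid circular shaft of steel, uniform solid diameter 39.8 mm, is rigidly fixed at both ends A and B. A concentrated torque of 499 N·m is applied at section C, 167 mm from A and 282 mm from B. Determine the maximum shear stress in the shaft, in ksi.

3.67 ksi

With uniform GJ and both ends fixed, compatibility θ_AC = θ_CB gives T_A·a = T_B·b, together with T_A + T_B = T₀.
T_A = T₀·b/(a+b) = 499.0·282/449.0 = 313.4 N·m; T_B = 185.6 N·m.
τ in each portion: τ_AC = 2.53×10^7 Pa, τ_CB = 1.50×10^7 Pa; maximum is in AC.
τ_max = T_AC·r/J = 313.4·0.0199/2.46×10^-7 = 2.532×10^7 Pa.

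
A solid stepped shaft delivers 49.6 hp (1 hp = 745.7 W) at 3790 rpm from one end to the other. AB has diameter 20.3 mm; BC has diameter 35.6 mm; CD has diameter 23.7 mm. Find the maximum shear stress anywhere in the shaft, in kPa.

56700 kPa

ω = 2π·3790/60 = 396.9 rad/s, so T = P/ω = 49.6×745.7 / 396.9 = 93.19 N·m.
Under the same torque, τ_max = 16T/(πd³) is largest where d is smallest — segment AB (d = 20.3 mm).
τ_max = 16·93.19/(π·(0.0203)³) = 5.674×10^7 Pa.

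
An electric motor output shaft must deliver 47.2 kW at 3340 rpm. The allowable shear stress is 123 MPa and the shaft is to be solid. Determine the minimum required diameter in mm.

17.7 mm

ω = 2π·3340/60 = 349.8 rad/s, so T = P/ω = 47.2×10³ / 349.8 = 134.9 N·m.
For a solid shaft τ_max = 16T/(πd³), so d = (16T/(π τ_allow))^(1/3) = (16·134.9/(π·1.23×10^8))^(1/3) = 0.01775 m.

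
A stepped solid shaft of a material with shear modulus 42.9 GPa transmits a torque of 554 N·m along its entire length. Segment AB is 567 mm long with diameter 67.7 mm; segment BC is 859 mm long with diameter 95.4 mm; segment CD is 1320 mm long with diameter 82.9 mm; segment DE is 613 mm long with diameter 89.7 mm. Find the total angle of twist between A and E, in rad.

J_AB = π(0.0677)⁴/32 = 2.06×10^-6 m⁴; J_BC = π(0.0954)⁴/32 = 8.13×10^-6 m⁴; J_CD = π(0.0829)⁴/32 = 4.64×10^-6 m⁴; J_DE = π(0.0897)⁴/32 = 6.36×10^-6 m⁴.
θ = (T/G)·Σ L_i/J_i = (554.0/42.9×10⁹)·(0.567/2.06×10^-6 + 0.859/8.13×10^-6 + 1.32/4.64×10^-6 + 0.613/6.36×10^-6) = 9.836×10^-3 rad.

0.00984 rad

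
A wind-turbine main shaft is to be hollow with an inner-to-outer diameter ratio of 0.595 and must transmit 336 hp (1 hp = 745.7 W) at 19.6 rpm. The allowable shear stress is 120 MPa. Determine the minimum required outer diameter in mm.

181 mm

ω = 2π·19.6/60 = 2.053 rad/s, so T = P/ω = 336×745.7 / 2.053 = 122100 N·m.
For a hollow shaft with d_i/d_o = 0.595: τ_max = 16T/(π d_o³ (1−k⁴)), so d_o = [16T/(π τ_allow (1−k⁴))]^(1/3) = [16·122100/(π·1.20×10^8·0.8747)]^(1/3) = 0.1809 m.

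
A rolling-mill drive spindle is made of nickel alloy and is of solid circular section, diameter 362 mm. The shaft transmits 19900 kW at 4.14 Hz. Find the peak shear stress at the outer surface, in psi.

11900 psi

ω = 2π·4.14 = 26.01 rad/s, so T = P/ω = 19900×10³ / 26.01 = 765000 N·m.
J = πd⁴/32 = π(0.362)⁴/32 = 1.686×10^-3 m⁴.
τ_max = T·r/J = 765000 × 0.181 / 1.686×10^-3 = 8.213×10^7 Pa.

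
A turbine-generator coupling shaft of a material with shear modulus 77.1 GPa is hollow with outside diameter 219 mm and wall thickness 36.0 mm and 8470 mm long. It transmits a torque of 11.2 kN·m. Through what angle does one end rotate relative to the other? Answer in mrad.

J = π(d_o⁴ − d_i⁴)/32 = π(0.219⁴ − 0.147⁴)/32 = 1.800×10^-4 m⁴.
θ = T·L/(G·J) = 11200 × 8.47 / (77.1×10⁹ × 1.800×10^-4) = 6.836×10^-3 rad.

6.84 mrad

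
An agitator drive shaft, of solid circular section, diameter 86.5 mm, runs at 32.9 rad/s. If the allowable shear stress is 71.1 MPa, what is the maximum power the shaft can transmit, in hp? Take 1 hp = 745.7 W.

J = πd⁴/32 = π(0.0865)⁴/32 = 5.496×10^-6 m⁴.
T_max = τ_allow·J/r = 7.11×10^7 × 5.496×10^-6 / 0.0432 = 9035 N·m.
ω = 32.9 rad/s, so P_max = T_max·ω = 2.973×10^5 W.

399 hp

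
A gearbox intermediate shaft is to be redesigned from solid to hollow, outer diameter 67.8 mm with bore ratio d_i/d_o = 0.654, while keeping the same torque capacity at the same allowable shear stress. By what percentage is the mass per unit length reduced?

34.5 %

Equal τ_max and T ⇒ the solid shaft needs d_s³ = d_o³(1−k⁴), so d_s = 67.8·(1−0.654⁴)^(1/3) = 63.38 mm.
Area ratio A_h/A_s = d_o²(1−k²)/d_s² = (1−k²)/(1−k⁴)^(2/3) = 0.6548.
Mass saving = 1 − 0.6548 = 34.5 %.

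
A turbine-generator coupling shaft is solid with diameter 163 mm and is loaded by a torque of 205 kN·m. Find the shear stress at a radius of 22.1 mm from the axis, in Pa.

6.54e7 Pa

J = πd⁴/32 = π(0.163)⁴/32 = 6.930×10^-5 m⁴.
Shear stress varies linearly with radius: τ = T·r/J = 205000 × 0.0221 / 6.930×10^-5 = 6.537×10^7 Pa.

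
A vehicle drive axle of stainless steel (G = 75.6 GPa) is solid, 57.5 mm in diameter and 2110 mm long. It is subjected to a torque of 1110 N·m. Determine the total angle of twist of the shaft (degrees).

J = πd⁴/32 = π(0.0575)⁴/32 = 1.073×10^-6 m⁴.
θ = T·L/(G·J) = 1110 × 2.11 / (75.6×10⁹ × 1.073×10^-6) = 0.02887 rad.

1.65°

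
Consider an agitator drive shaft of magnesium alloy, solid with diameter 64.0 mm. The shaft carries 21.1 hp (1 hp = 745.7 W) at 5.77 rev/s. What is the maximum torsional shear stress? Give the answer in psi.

ω = 2π·5.77 = 36.25 rad/s, so T = P/ω = 21.1×745.7 / 36.25 = 434.0 N·m.
J = πd⁴/32 = π(0.0640)⁴/32 = 1.647×10^-6 m⁴.
τ_max = T·r/J = 434.0 × 0.0320 / 1.647×10^-6 = 8.432×10^6 Pa.

1220 psi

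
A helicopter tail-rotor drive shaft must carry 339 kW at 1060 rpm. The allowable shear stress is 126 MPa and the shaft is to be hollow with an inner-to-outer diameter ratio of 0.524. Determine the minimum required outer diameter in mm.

ω = 2π·1060/60 = 111.0 rad/s, so T = P/ω = 339×10³ / 111.0 = 3054 N·m.
For a hollow shaft with d_i/d_o = 0.524: τ_max = 16T/(π d_o³ (1−k⁴)), so d_o = [16T/(π τ_allow (1−k⁴))]^(1/3) = [16·3054/(π·1.26×10^8·0.9246)]^(1/3) = 0.05111 m.

51.1 mm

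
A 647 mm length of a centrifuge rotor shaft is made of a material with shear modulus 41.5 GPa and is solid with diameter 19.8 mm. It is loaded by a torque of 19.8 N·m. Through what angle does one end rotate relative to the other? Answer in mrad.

J = πd⁴/32 = π(0.0198)⁴/32 = 1.509×10^-8 m⁴.
θ = T·L/(G·J) = 19.80 × 0.647 / (41.5×10⁹ × 1.509×10^-8) = 0.02046 rad.

20.5 mrad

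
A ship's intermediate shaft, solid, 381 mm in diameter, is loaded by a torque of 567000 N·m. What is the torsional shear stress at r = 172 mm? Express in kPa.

47100 kPa

J = πd⁴/32 = π(0.381)⁴/32 = 2.069×10^-3 m⁴.
Shear stress varies linearly with radius: τ = T·r/J = 567000 × 0.172 / 2.069×10^-3 = 4.714×10^7 Pa.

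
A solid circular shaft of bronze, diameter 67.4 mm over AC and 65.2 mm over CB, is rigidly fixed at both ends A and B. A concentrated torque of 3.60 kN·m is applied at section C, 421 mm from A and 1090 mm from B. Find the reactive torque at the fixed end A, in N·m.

2690 N·m

Compatibility: T_A·a/J_AC = T_B·b/J_CB with T_A + T_B = T₀.
J_AC = 2.03×10^-6 m⁴, J_CB = 1.77×10^-6 m⁴, so T_A = T₀·(J_AC/a)/((J_AC/a)+(J_CB/b)) = 2690 N·m, T_B = 909.9 N·m.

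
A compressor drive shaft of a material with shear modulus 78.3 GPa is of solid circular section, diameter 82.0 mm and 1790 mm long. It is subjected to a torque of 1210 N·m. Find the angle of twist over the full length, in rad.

J = πd⁴/32 = π(0.0820)⁴/32 = 4.439×10^-6 m⁴.
θ = T·L/(G·J) = 1210 × 1.79 / (78.3×10⁹ × 4.439×10^-6) = 6.232×10^-3 rad.

0.00623 rad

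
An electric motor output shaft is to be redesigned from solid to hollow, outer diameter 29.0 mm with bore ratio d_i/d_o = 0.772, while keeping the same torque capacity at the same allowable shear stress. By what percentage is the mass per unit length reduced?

Equal τ_max and T ⇒ the solid shaft needs d_s³ = d_o³(1−k⁴), so d_s = 29.0·(1−0.772⁴)^(1/3) = 25.05 mm.
Area ratio A_h/A_s = d_o²(1−k²)/d_s² = (1−k²)/(1−k⁴)^(2/3) = 0.5413.
Mass saving = 1 − 0.5413 = 45.9 %.

45.9 %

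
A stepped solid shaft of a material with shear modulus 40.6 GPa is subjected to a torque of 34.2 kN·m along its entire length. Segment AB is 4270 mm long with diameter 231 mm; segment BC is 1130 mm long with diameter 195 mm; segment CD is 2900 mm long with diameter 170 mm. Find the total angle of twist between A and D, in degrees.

J_AB = π(0.231)⁴/32 = 2.80×10^-4 m⁴; J_BC = π(0.195)⁴/32 = 1.42×10^-4 m⁴; J_CD = π(0.170)⁴/32 = 8.20×10^-5 m⁴.
θ = (T/G)·Σ L_i/J_i = (34200/40.6×10⁹)·(4.27/2.80×10^-4 + 1.13/1.42×10^-4 + 2.90/8.20×10^-5) = 0.04936 rad.

2.83°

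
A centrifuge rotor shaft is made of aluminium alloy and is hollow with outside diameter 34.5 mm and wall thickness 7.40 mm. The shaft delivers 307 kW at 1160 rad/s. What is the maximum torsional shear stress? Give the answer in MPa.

ω = 1160 rad/s, so T = P/ω = 307×10³ / 1160 = 264.7 N·m.
J = π(d_o⁴ − d_i⁴)/32 = π(0.0345⁴ − 0.0197⁴)/32 = 1.243×10^-7 m⁴.
τ_max = T·r/J = 264.7 × 0.0173 / 1.243×10^-7 = 3.673×10^7 Pa.

36.7 MPa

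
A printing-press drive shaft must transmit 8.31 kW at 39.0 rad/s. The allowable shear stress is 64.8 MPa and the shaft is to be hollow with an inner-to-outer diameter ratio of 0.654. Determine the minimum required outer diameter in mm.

27.4 mm

ω = 39.0 rad/s, so T = P/ω = 8.31×10³ / 39.00 = 213.1 N·m.
For a hollow shaft with d_i/d_o = 0.654: τ_max = 16T/(π d_o³ (1−k⁴)), so d_o = [16T/(π τ_allow (1−k⁴))]^(1/3) = [16·213.1/(π·6.48×10^7·0.8171)]^(1/3) = 0.02737 m.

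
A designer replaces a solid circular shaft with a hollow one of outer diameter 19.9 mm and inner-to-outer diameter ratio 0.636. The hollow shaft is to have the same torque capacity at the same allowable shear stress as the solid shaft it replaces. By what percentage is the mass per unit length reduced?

32.9 %

Equal τ_max and T ⇒ the solid shaft needs d_s³ = d_o³(1−k⁴), so d_s = 19.9·(1−0.636⁴)^(1/3) = 18.75 mm.
Area ratio A_h/A_s = d_o²(1−k²)/d_s² = (1−k²)/(1−k⁴)^(2/3) = 0.6708.
Mass saving = 1 − 0.6708 = 32.9 %.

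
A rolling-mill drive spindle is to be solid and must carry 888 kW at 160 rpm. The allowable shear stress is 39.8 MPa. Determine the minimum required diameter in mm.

189 mm

ω = 2π·160/60 = 16.76 rad/s, so T = P/ω = 888×10³ / 16.76 = 53000 N·m.
For a solid shaft τ_max = 16T/(πd³), so d = (16T/(π τ_allow))^(1/3) = (16·53000/(π·3.98×10^7))^(1/3) = 0.1893 m.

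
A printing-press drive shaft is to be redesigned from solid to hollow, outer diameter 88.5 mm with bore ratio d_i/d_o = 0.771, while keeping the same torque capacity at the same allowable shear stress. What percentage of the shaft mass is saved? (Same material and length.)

45.8 %

Equal τ_max and T ⇒ the solid shaft needs d_s³ = d_o³(1−k⁴), so d_s = 88.5·(1−0.771⁴)^(1/3) = 76.53 mm.
Area ratio A_h/A_s = d_o²(1−k²)/d_s² = (1−k²)/(1−k⁴)^(2/3) = 0.5423.
Mass saving = 1 − 0.5423 = 45.8 %.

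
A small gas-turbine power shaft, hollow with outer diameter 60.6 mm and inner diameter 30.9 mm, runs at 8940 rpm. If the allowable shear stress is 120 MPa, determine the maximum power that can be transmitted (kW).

J = π(d_o⁴ − d_i⁴)/32 = π(0.0606⁴ − 0.0309⁴)/32 = 1.235×10^-6 m⁴.
T_max = τ_allow·J/r = 1.20×10^8 × 1.235×10^-6 / 0.0303 = 4889 N·m.
ω = 2π·8940/60 = 936.2 rad/s, so P_max = T_max·ω = 4.577×10^6 W.

4580 kW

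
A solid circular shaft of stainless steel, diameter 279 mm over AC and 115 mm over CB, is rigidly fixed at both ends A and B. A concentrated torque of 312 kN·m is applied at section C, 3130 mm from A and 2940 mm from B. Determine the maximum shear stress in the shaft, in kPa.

Compatibility: T_A·a/J_AC = T_B·b/J_CB with T_A + T_B = T₀.
J_AC = 5.95×10^-4 m⁴, J_CB = 1.72×10^-5 m⁴, so T_A = T₀·(J_AC/a)/((J_AC/a)+(J_CB/b)) = 302700 N·m, T_B = 9302 N·m.
τ in each portion: τ_AC = 7.10×10^7 Pa, τ_CB = 3.11×10^7 Pa; maximum is in AC.
τ_max = T_AC·r/J = 302700·0.140/5.95×10^-4 = 7.099×10^7 Pa.

71000 kPa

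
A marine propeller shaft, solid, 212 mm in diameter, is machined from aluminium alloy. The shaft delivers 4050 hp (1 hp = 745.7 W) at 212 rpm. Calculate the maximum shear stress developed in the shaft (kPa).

ω = 2π·212/60 = 22.20 rad/s, so T = P/ω = 4050×745.7 / 22.20 = 136000 N·m.
J = πd⁴/32 = π(0.212)⁴/32 = 1.983×10^-4 m⁴.
τ_max = T·r/J = 136000 × 0.106 / 1.983×10^-4 = 7.271×10^7 Pa.

72700 kPa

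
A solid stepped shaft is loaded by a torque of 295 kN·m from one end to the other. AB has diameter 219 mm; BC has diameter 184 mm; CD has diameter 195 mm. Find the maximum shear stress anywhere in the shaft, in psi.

Under the same torque, τ_max = 16T/(πd³) is largest where d is smallest — segment BC (d = 184 mm).
τ_max = 16·295000/(π·(0.184)³) = 2.412×10^8 Pa.

35000 psi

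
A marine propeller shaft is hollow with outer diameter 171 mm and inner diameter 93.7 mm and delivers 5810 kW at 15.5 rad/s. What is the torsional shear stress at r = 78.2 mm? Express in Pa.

3.84e8 Pa

ω = 15.5 rad/s, so T = P/ω = 5810×10³ / 15.50 = 374800 N·m.
J = π(d_o⁴ − d_i⁴)/32 = π(0.171⁴ − 0.0937⁴)/32 = 7.638×10^-5 m⁴.
Shear stress varies linearly with radius: τ = T·r/J = 374800 × 0.0782 / 7.638×10^-5 = 3.838×10^8 Pa.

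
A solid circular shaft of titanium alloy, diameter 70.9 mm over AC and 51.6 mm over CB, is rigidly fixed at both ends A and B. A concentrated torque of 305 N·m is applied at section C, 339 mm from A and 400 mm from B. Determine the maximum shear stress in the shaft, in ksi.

0.511 ksi

Compatibility: T_A·a/J_AC = T_B·b/J_CB with T_A + T_B = T₀.
J_AC = 2.48×10^-6 m⁴, J_CB = 6.96×10^-7 m⁴, so T_A = T₀·(J_AC/a)/((J_AC/a)+(J_CB/b)) = 246.4 N·m, T_B = 58.59 N·m.
τ in each portion: τ_AC = 3.52×10^6 Pa, τ_CB = 2.17×10^6 Pa; maximum is in AC.
τ_max = T_AC·r/J = 246.4·0.0355/2.48×10^-6 = 3.521×10^6 Pa.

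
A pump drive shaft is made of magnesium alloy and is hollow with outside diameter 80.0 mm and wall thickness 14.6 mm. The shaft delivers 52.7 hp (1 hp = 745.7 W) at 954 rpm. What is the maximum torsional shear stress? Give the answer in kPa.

ω = 2π·954/60 = 99.90 rad/s, so T = P/ω = 52.7×745.7 / 99.90 = 393.4 N·m.
J = π(d_o⁴ − d_i⁴)/32 = π(0.0800⁴ − 0.0508⁴)/32 = 3.367×10^-6 m⁴.
τ_max = T·r/J = 393.4 × 0.0400 / 3.367×10^-6 = 4.673×10^6 Pa.

4670 kPa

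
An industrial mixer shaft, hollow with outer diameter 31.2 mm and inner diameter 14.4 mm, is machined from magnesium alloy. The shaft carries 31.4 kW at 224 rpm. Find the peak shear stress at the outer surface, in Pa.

ω = 2π·224/60 = 23.46 rad/s, so T = P/ω = 31.4×10³ / 23.46 = 1339 N·m.
J = π(d_o⁴ − d_i⁴)/32 = π(0.0312⁴ − 0.0144⁴)/32 = 8.881×10^-8 m⁴.
τ_max = T·r/J = 1339 × 0.0156 / 8.881×10^-8 = 2.351×10^8 Pa.

2.35e8 Pa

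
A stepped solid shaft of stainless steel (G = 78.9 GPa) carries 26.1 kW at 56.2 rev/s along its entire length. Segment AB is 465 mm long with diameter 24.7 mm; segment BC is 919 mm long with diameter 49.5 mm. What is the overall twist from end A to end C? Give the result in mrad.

13.4 mrad

ω = 2π·56.2 = 353.1 rad/s, so T = P/ω = 26.1×10³ / 353.1 = 73.91 N·m.
J_AB = π(0.0247)⁴/32 = 3.65×10^-8 m⁴; J_BC = π(0.0495)⁴/32 = 5.89×10^-7 m⁴.
θ = (T/G)·Σ L_i/J_i = (73.91/78.9×10⁹)·(0.465/3.65×10^-8 + 0.919/5.89×10^-7) = 0.01338 rad.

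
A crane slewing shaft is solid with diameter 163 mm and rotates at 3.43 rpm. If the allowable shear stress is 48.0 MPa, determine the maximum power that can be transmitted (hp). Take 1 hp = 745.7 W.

19.7 hp

J = πd⁴/32 = π(0.163)⁴/32 = 6.930×10^-5 m⁴.
T_max = τ_allow·J/r = 4.80×10^7 × 6.930×10^-5 / 0.0815 = 40820 N·m.
ω = 2π·3.43/60 = 0.3592 rad/s, so P_max = T_max·ω = 1.466×10^4 W.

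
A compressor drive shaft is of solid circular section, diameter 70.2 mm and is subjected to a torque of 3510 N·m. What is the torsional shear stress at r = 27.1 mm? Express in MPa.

39.9 MPa

J = πd⁴/32 = π(0.0702)⁴/32 = 2.384×10^-6 m⁴.
Shear stress varies linearly with radius: τ = T·r/J = 3510 × 0.0271 / 2.384×10^-6 = 3.990×10^7 Pa.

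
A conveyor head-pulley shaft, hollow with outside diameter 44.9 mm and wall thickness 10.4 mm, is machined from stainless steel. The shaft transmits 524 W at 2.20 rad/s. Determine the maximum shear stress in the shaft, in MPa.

ω = 2.20 rad/s, so T = P/ω = 524 / 2.200 = 238.2 N·m.
J = π(d_o⁴ − d_i⁴)/32 = π(0.0449⁴ − 0.0241⁴)/32 = 3.659×10^-7 m⁴.
τ_max = T·r/J = 238.2 × 0.0224 / 3.659×10^-7 = 1.461×10^7 Pa.

14.6 MPa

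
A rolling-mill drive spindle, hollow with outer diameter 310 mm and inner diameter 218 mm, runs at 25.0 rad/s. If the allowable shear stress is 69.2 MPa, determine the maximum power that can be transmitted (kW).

J = π(d_o⁴ − d_i⁴)/32 = π(0.310⁴ − 0.218⁴)/32 = 6.849×10^-4 m⁴.
T_max = τ_allow·J/r = 6.92×10^7 × 6.849×10^-4 / 0.155 = 305800 N·m.
ω = 25.0 rad/s, so P_max = T_max·ω = 7.645×10^6 W.

7640 kW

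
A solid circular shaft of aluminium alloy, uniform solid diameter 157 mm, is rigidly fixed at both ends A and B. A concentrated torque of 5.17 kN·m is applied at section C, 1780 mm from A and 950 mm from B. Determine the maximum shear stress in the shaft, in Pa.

4.44e6 Pa

With uniform GJ and both ends fixed, compatibility θ_AC = θ_CB gives T_A·a = T_B·b, together with T_A + T_B = T₀.
T_A = T₀·b/(a+b) = 5170·950/2730 = 1799 N·m; T_B = 3371 N·m.
τ in each portion: τ_AC = 2.37×10^6 Pa, τ_CB = 4.44×10^6 Pa; maximum is in CB.
τ_max = T_CB·r/J = 3371·0.0785/5.96×10^-5 = 4.436×10^6 Pa.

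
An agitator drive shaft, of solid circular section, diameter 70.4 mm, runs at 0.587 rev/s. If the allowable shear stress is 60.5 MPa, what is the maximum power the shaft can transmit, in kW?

15.3 kW

J = πd⁴/32 = π(0.0704)⁴/32 = 2.412×10^-6 m⁴.
T_max = τ_allow·J/r = 6.05×10^7 × 2.412×10^-6 / 0.0352 = 4145 N·m.
ω = 2π·0.587 = 3.688 rad/s, so P_max = T_max·ω = 1.529×10^4 W.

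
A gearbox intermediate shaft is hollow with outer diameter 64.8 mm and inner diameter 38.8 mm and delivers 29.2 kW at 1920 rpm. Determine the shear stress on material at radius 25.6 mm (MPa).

2.46 MPa

ω = 2π·1920/60 = 201.1 rad/s, so T = P/ω = 29.2×10³ / 201.1 = 145.2 N·m.
J = π(d_o⁴ − d_i⁴)/32 = π(0.0648⁴ − 0.0388⁴)/32 = 1.509×10^-6 m⁴.
Shear stress varies linearly with radius: τ = T·r/J = 145.2 × 0.0256 / 1.509×10^-6 = 2.465×10^6 Pa.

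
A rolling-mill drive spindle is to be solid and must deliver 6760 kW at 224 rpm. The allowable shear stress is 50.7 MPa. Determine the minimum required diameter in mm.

307 mm

ω = 2π·224/60 = 23.46 rad/s, so T = P/ω = 6760×10³ / 23.46 = 288200 N·m.
For a solid shaft τ_max = 16T/(πd³), so d = (16T/(π τ_allow))^(1/3) = (16·288200/(π·5.07×10^7))^(1/3) = 0.3071 m.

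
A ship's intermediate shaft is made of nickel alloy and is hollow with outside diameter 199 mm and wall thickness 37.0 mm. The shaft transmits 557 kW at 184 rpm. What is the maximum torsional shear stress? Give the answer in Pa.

2.21e7 Pa

ω = 2π·184/60 = 19.27 rad/s, so T = P/ω = 557×10³ / 19.27 = 28910 N·m.
J = π(d_o⁴ − d_i⁴)/32 = π(0.199⁴ − 0.125⁴)/32 = 1.300×10^-4 m⁴.
τ_max = T·r/J = 28910 × 0.0995 / 1.300×10^-4 = 2.213×10^7 Pa.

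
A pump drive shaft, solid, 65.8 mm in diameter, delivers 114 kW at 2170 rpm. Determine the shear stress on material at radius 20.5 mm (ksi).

0.810 ksi

ω = 2π·2170/60 = 227.2 rad/s, so T = P/ω = 114×10³ / 227.2 = 501.7 N·m.
J = πd⁴/32 = π(0.0658)⁴/32 = 1.840×10^-6 m⁴.
Shear stress varies linearly with radius: τ = T·r/J = 501.7 × 0.0205 / 1.840×10^-6 = 5.588×10^6 Pa.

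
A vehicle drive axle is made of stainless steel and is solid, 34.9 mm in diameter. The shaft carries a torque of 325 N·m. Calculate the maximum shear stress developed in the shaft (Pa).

J = πd⁴/32 = π(0.0349)⁴/32 = 1.456×10^-7 m⁴.
τ_max = T·r/J = 325.0 × 0.0175 / 1.456×10^-7 = 3.894×10^7 Pa.

3.89e7 Pa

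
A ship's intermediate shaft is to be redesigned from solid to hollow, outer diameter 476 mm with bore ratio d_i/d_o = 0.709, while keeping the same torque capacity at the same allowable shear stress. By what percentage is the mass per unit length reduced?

Equal τ_max and T ⇒ the solid shaft needs d_s³ = d_o³(1−k⁴), so d_s = 476·(1−0.709⁴)^(1/3) = 432.0 mm.
Area ratio A_h/A_s = d_o²(1−k²)/d_s² = (1−k²)/(1−k⁴)^(2/3) = 0.6039.
Mass saving = 1 − 0.6039 = 39.6 %.

39.6 %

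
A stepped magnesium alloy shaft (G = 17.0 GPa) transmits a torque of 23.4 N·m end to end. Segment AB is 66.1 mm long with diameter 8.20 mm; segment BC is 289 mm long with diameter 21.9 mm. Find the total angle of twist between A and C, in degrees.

J_AB = π(0.00820)⁴/32 = 4.44×10^-10 m⁴; J_BC = π(0.0219)⁴/32 = 2.26×10^-8 m⁴.
θ = (T/G)·Σ L_i/J_i = (23.40/17.0×10⁹)·(0.0661/4.44×10^-10 + 0.289/2.26×10^-8) = 0.2226 rad.

12.8°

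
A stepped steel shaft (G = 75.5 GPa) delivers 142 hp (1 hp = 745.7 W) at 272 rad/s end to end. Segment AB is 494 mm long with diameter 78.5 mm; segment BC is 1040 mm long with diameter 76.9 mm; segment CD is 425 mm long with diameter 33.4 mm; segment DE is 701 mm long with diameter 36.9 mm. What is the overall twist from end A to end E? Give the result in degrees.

ω = 272 rad/s, so T = P/ω = 142×745.7 / 272.0 = 389.3 N·m.
J_AB = π(0.0785)⁴/32 = 3.73×10^-6 m⁴; J_BC = π(0.0769)⁴/32 = 3.43×10^-6 m⁴; J_CD = π(0.0334)⁴/32 = 1.22×10^-7 m⁴; J_DE = π(0.0369)⁴/32 = 1.82×10^-7 m⁴.
θ = (T/G)·Σ L_i/J_i = (389.3/75.5×10⁹)·(0.494/3.73×10^-6 + 1.04/3.43×10^-6 + 0.425/1.22×10^-7 + 0.701/1.82×10^-7) = 0.04004 rad.

2.29°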